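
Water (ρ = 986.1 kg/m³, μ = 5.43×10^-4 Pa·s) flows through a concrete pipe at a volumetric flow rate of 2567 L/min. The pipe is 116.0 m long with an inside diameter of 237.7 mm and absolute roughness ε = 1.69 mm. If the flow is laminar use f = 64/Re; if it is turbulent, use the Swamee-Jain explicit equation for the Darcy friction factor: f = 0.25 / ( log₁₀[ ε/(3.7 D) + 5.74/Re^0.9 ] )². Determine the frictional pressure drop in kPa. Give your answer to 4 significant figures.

Q = 2567 L/min = 2567/60000 = 0.04278 m³/s.
Cross-sectional area A = πD²/4 = π(0.2377)²/4 = 0.04438 m²; mean velocity V = Q/A = 0.04278/0.04438 = 0.9641 m/s.
Reynolds number Re = ρVD/μ = 986.1 · 0.9641 · 0.2377 / 0.000543 = 4.162e+05.
Re > 4000 → turbulent. Relative roughness ε/D = 0.00169/0.2377 = 0.00711. Swamee-Jain: f = 0.25/(log₁₀[0.00711/3.7 + 5.74/4.162e+05^0.9])² = 0.25/(log₁₀[0.00192 + 5.03e-05])² = 0.25/(-2.705)² = 0.03416.
Darcy-Weisbach: ΔP = f(L/D)(ρV²/2) = 0.03416·(116/0.2377)·(986.1·0.9641²/2) = 0.03416·488·458.3 = 7641 Pa.
ΔP = 7641 Pa = 7.641 kPa.

ΔP ≈ 7.641 kPa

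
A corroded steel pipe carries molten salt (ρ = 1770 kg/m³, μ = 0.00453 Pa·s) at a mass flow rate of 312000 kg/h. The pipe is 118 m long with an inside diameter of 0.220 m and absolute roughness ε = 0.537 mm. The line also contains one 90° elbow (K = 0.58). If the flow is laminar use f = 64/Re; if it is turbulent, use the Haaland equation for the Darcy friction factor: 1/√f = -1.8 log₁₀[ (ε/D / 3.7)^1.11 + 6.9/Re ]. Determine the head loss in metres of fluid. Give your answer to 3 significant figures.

ṁ = 312000 kg/h = 312000/3600 = 86.67 kg/s.
A = πD²/4 = π(0.22)²/4 = 0.03801 m²; mean velocity V = ṁ/(ρA) = 86.67/(1770 · 0.03801) = 1.288 m/s.
Reynolds number Re = ρVD/μ = 1770 · 1.288 · 0.22 / 0.00453 = 1.107e+05.
Re > 4000 → turbulent. Relative roughness ε/D = 0.000537/0.22 = 0.00244. Haaland: 1/√f = -1.8 log₁₀[(0.00244/3.7)^1.11 + 6.9/1.107e+05] = -1.8 log₁₀[0.000295 + 6.23e-05] = 6.205, so f = 0.02597.
Total minor-loss coefficient ΣK = 1·0.58 = 0.58.
ΔP = [f·L/D + ΣK]·(ρV²/2) = [0.02597·118/0.22 + 0.58]·(1770·1.288²/2) = [13.93 + 0.58]·1468 = 2.131e+04 Pa.
Head loss h_f = ΔP/(ρg) = 2.131e+04/(1770·9.81) = 1.23 m.

h_f ≈ 1.23 m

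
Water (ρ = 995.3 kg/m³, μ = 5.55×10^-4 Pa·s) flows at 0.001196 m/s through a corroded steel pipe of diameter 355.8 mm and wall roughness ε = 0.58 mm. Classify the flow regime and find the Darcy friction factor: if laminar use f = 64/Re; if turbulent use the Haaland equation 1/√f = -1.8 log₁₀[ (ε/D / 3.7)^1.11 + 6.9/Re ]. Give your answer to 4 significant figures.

f ≈ 0.08387

Re = ρVD/μ = 995.3·0.001196·0.3558/0.000555 = 763.1.
Re < 2300 → laminar, so f = 64/Re = 0.08387 (roughness is irrelevant in laminar flow).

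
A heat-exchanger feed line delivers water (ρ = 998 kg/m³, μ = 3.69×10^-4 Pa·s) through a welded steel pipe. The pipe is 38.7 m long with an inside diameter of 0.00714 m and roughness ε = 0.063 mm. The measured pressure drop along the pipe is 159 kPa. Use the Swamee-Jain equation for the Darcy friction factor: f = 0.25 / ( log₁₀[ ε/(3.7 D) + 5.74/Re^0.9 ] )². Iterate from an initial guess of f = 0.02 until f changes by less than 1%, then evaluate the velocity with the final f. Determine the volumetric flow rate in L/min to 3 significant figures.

Rearranging Darcy-Weisbach: V = √(2·ΔP·D/(f·L·ρ)). With ε/D = 6.3e-05/0.00714 = 0.00882, iterate starting from f = 0.02:
  f = 0.02 → V = √(2·1.59e+05·0.00714/(0.02·38.7·998)) = 1.714 m/s; Re = ρVD/μ = 3.311e+04; f → 0.03871
  f = 0.03871 → V = 1.232 m/s; Re = 2.38e+04; f → 0.03948
  f = 0.03948 → V = 1.22 m/s; Re = 2.356e+04; f → 0.03951
Converged (Δf/f < 1%). With the final f = 0.03951: V = √(2·1.59e+05·0.00714/(0.03951·38.7·998)) = 1.22 m/s.
Q = V·A = 1.22·(π/4·0.00714²) = 4.884e-05 m³/s = 2.93 L/min.

Q ≈ 2.93 L/min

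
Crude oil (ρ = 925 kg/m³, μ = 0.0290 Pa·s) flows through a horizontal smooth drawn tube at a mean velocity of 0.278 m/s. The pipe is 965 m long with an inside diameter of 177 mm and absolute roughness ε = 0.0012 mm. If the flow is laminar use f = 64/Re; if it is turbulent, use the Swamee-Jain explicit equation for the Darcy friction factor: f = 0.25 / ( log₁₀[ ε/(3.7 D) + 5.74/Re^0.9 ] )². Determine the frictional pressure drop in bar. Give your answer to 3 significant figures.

ΔP ≈ 0.0795 bar

Reynolds number Re = ρVD/μ = 925 · 0.278 · 0.177 / 0.029 = 1570.
Re < 2300 → laminar flow, so f = 64/Re = 64/1570 = 0.04078 (the turbulent correlation is not needed).
Darcy-Weisbach: ΔP = f(L/D)(ρV²/2) = 0.04078·(965/0.177)·(925·0.278²/2) = 0.04078·5452·35.74 = 7946 Pa.
ΔP = 7946 Pa = 0.0795 bar.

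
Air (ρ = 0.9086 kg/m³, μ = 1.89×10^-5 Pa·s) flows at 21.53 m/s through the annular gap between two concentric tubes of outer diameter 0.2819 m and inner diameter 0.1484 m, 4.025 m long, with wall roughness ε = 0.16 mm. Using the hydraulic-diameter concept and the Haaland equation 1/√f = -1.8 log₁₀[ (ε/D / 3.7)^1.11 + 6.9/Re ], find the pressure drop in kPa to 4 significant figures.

Hydraulic diameter D_h = 4A/P = D_o - D_i = 0.2819 - 0.1484 = 0.1335 m.
Re = ρVD_h/μ = 0.9086·21.53·0.1335/1.89e-05 = 1.382e+05.
ε/D_h = 0.00016/0.1335 = 0.0012; Haaland gives 1/√f = -1.8 log₁₀[0.000134+4.99e-05] = 6.724, so f = 0.02212.
ΔP = f(L/D_h)(ρV²/2) = 0.02212·4.025/0.1335·210.6 = 140.4 Pa.
ΔP = 0.1404 kPa.

ΔP ≈ 0.1404 kPa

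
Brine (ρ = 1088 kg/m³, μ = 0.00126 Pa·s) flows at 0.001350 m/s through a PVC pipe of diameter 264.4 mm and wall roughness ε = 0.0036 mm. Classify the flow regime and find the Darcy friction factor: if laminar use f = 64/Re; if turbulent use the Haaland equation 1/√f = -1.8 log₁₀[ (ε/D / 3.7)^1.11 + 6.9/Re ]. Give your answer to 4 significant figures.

f ≈ 0.2076

Re = ρVD/μ = 1088·0.00135·0.2644/0.00126 = 308.2.
Re < 2300 → laminar, so f = 64/Re = 0.2076 (roughness is irrelevant in laminar flow).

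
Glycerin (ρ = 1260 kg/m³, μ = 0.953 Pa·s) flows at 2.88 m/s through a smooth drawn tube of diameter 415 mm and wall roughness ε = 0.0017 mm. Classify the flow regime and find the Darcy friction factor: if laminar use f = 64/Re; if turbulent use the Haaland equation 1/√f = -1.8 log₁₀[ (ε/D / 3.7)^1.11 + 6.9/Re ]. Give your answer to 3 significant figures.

Re = ρVD/μ = 1260·2.88·0.415/0.953 = 1580.
Re < 2300 → laminar, so f = 64/Re = 0.0405 (roughness is irrelevant in laminar flow).

f ≈ 0.0405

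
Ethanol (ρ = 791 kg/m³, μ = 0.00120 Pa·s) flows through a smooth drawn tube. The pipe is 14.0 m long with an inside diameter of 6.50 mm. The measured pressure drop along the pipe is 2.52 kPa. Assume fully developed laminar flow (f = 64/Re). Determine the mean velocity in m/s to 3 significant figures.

V ≈ 0.198 m/s

For laminar flow, f = 64/Re with Re = ρVD/μ, so Darcy-Weisbach reduces to ΔP = 32μLV/D². Solving for V: V = ΔP·D²/(32μL) = 2520·(0.0065)²/(32·0.0012·14) = 0.198 m/s.
Check: Re = ρVD/μ = 791·0.198·0.0065/0.0012 = 848.5 < 2300, so the laminar assumption holds.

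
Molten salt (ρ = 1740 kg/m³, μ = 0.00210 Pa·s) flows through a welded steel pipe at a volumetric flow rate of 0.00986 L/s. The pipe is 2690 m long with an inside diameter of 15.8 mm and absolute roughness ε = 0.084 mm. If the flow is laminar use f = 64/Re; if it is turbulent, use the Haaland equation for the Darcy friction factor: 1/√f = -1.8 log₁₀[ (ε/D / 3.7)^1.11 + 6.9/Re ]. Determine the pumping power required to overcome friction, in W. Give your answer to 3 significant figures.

Q = 0.00986 L/s = 0.00986/1000 = 9.86e-06 m³/s.
Cross-sectional area A = πD²/4 = π(0.0158)²/4 = 0.0001961 m²; mean velocity V = Q/A = 9.86e-06/0.0001961 = 0.05029 m/s.
Reynolds number Re = ρVD/μ = 1740 · 0.05029 · 0.0158 / 0.0021 = 658.4.
Re < 2300 → laminar flow, so f = 64/Re = 64/658.4 = 0.09721 (the turbulent correlation is not needed).
Darcy-Weisbach: ΔP = f(L/D)(ρV²/2) = 0.09721·(2690/0.0158)·(1740·0.05029²/2) = 0.09721·1.703e+05·2.2 = 3.641e+04 Pa.
Pumping power P = QΔP = 9.86e-06·3.641e+04 = 0.3591 W = 0.359 W.

P ≈ 0.359 W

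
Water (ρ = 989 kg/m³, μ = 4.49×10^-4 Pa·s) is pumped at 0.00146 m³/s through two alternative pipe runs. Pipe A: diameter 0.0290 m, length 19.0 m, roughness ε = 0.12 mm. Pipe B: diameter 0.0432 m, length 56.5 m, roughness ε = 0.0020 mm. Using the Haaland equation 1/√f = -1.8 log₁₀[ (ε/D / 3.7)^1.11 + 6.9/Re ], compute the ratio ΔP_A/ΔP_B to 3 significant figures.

Pipe A: V = Q/A = 0.00146/0.0006605 = 2.21 m/s; Re = 1.412e+05; ε/D = 0.00414; Haaland → f = 0.02944; ΔP_A = f(L/D)(ρV²/2) = 4.66e+04 Pa.
Pipe B: V = Q/A = 0.00146/0.001466 = 0.9961 m/s; Re = 9.478e+04; ε/D = 4.63e-05; Haaland → f = 0.01821; ΔP_B = f(L/D)(ρV²/2) = 1.169e+04 Pa.
ΔP_A/ΔP_B = 4.66e+04/1.169e+04 = 3.99.

ΔP_A/ΔP_B ≈ 3.99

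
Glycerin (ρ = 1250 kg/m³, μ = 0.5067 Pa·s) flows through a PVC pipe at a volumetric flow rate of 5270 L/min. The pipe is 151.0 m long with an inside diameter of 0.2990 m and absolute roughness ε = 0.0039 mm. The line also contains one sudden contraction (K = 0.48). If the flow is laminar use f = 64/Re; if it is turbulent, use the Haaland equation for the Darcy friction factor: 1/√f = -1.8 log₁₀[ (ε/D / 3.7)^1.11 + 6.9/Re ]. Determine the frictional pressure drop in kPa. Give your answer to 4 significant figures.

Q = 5270 L/min = 5270/60000 = 0.08783 m³/s.
Cross-sectional area A = πD²/4 = π(0.299)²/4 = 0.07022 m²; mean velocity V = Q/A = 0.08783/0.07022 = 1.251 m/s.
Reynolds number Re = ρVD/μ = 1250 · 1.251 · 0.299 / 0.507 = 922.7.
Re < 2300 → laminar flow, so f = 64/Re = 64/922.7 = 0.06936 (the turbulent correlation is not needed).
Total minor-loss coefficient ΣK = 1·0.48 = 0.48.
ΔP = [f·L/D + ΣK]·(ρV²/2) = [0.06936·151/0.299 + 0.48]·(1250·1.251²/2) = [35.03 + 0.48]·978 = 3.473e+04 Pa.
ΔP = 3.473e+04 Pa = 34.73 kPa.

ΔP ≈ 34.73 kPa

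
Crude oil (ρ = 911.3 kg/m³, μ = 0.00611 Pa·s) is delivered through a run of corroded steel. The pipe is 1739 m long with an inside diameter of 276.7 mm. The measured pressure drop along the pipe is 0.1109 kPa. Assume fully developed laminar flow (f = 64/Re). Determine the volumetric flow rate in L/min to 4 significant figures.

For laminar flow, f = 64/Re with Re = ρVD/μ, so Darcy-Weisbach reduces to ΔP = 32μLV/D². Solving for V: V = ΔP·D²/(32μL) = 110.9·(0.2767)²/(32·0.00611·1739) = 0.02497 m/s.
Check: Re = ρVD/μ = 911.3·0.02497·0.2767/0.00611 = 1031 < 2300, so the laminar assumption holds.
Q = V·A = 0.02497·(π/4·0.2767²) = 0.001502 m³/s = 90.10 L/min.

Q ≈ 90.10 L/min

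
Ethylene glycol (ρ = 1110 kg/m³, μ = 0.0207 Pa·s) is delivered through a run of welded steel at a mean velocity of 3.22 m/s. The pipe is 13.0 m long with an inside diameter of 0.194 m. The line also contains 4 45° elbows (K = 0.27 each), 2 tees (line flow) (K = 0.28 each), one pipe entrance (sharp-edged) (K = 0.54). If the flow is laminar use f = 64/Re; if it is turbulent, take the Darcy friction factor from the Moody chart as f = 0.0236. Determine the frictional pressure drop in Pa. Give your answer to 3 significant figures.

Reynolds number Re = ρVD/μ = 1110 · 3.22 · 0.194 / 0.0207 = 3.35e+04.
Re > 4000 → turbulent; use the Moody-chart value f = 0.0236.
Total minor-loss coefficient ΣK = 4·0.27 + 2·0.28 + 1·0.54 = 2.18.
ΔP = [f·L/D + ΣK]·(ρV²/2) = [0.0236·13/0.194 + 2.18]·(1110·3.22²/2) = [1.581 + 2.18]·5754 = 2.165e+04 Pa.

ΔP ≈ 21600 Pa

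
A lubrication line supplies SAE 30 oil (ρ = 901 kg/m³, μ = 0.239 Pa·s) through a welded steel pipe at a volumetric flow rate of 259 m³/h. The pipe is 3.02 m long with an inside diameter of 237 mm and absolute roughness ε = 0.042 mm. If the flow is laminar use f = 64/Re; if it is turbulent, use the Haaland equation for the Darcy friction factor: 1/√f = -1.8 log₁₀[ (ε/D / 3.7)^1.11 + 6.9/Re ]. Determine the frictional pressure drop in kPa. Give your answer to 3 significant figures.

ΔP ≈ 0.671 kPa

Q = 259 m³/h = 259/3600 = 0.07194 m³/s.
Cross-sectional area A = πD²/4 = π(0.237)²/4 = 0.04412 m²; mean velocity V = Q/A = 0.07194/0.04412 = 1.631 m/s.
Reynolds number Re = ρVD/μ = 901 · 1.631 · 0.237 / 0.239 = 1457.
Re < 2300 → laminar flow, so f = 64/Re = 64/1457 = 0.04392 (the turbulent correlation is not needed).
Darcy-Weisbach: ΔP = f(L/D)(ρV²/2) = 0.04392·(3.02/0.237)·(901·1.631²/2) = 0.04392·12.74·1198 = 670.6 Pa.
ΔP = 670.6 Pa = 0.671 kPa.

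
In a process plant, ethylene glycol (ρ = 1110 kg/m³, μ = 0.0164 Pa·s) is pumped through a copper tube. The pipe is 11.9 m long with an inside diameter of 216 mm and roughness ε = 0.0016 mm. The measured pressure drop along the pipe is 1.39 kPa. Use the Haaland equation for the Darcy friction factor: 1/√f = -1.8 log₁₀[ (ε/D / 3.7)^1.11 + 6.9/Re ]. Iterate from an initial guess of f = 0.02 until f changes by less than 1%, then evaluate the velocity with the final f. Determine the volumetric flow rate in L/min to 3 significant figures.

Q ≈ 2910 L/min

Rearranging Darcy-Weisbach: V = √(2·ΔP·D/(f·L·ρ)). With ε/D = 1.6e-06/0.216 = 7.41e-06, iterate starting from f = 0.02:
  f = 0.02 → V = √(2·1390·0.216/(0.02·11.9·1110)) = 1.508 m/s; Re = ρVD/μ = 2.204e+04; f → 0.02514
  f = 0.02514 → V = 1.345 m/s; Re = 1.966e+04; f → 0.02587
  f = 0.02587 → V = 1.326 m/s; Re = 1.938e+04; f → 0.02596
Converged (Δf/f < 1%). With the final f = 0.02596: V = √(2·1390·0.216/(0.02596·11.9·1110)) = 1.323 m/s.
Q = V·A = 1.323·(π/4·0.216²) = 0.04849 m³/s = 2910 L/min.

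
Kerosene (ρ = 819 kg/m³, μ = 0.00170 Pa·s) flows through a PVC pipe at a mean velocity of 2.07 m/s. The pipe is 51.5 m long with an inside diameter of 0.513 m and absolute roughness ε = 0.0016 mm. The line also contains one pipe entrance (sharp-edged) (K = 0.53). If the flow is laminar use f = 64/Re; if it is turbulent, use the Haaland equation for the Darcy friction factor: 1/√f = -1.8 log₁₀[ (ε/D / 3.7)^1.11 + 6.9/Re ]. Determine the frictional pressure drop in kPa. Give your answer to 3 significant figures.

Reynolds number Re = ρVD/μ = 819 · 2.07 · 0.513 / 0.0017 = 5.116e+05.
Re > 4000 → turbulent. Relative roughness ε/D = 1.6e-06/0.513 = 3.12e-06. Haaland: 1/√f = -1.8 log₁₀[(3.12e-06/3.7)^1.11 + 6.9/5.116e+05] = -1.8 log₁₀[1.81e-07 + 1.35e-05] = 8.756, so f = 0.01304.
Total minor-loss coefficient ΣK = 1·0.53 = 0.53.
ΔP = [f·L/D + ΣK]·(ρV²/2) = [0.01304·51.5/0.513 + 0.53]·(819·2.07²/2) = [1.31 + 0.53]·1755 = 3228 Pa.
ΔP = 3228 Pa = 3.23 kPa.

ΔP ≈ 3.23 kPa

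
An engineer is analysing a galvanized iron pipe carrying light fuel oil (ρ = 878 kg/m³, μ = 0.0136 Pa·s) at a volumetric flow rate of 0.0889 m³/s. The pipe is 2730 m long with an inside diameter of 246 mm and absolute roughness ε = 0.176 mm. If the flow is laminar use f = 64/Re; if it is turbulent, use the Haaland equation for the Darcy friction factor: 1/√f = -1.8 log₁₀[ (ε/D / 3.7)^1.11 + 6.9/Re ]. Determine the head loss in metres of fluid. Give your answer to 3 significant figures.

h_f ≈ 49.5 m

Cross-sectional area A = πD²/4 = π(0.246)²/4 = 0.04753 m²; mean velocity V = Q/A = 0.0889/0.04753 = 1.87 m/s.
Reynolds number Re = ρVD/μ = 878 · 1.87 · 0.246 / 0.0136 = 2.971e+04.
Re > 4000 → turbulent. Relative roughness ε/D = 0.000176/0.246 = 0.000715. Haaland: 1/√f = -1.8 log₁₀[(0.000715/3.7)^1.11 + 6.9/2.971e+04] = -1.8 log₁₀[7.55e-05 + 0.000232] = 6.321, so f = 0.02503.
Darcy-Weisbach: ΔP = f(L/D)(ρV²/2) = 0.02503·(2730/0.246)·(878·1.87²/2) = 0.02503·1.11e+04·1536 = 4.266e+05 Pa.
Head loss h_f = ΔP/(ρg) = 4.266e+05/(878·9.81) = 49.5 m.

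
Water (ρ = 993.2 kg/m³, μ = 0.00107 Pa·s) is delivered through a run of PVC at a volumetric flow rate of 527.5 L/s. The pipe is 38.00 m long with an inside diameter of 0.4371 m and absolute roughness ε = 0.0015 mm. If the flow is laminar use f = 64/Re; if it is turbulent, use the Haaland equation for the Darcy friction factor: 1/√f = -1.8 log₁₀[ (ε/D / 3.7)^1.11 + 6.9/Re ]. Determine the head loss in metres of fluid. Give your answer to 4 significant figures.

Q = 527.5 L/s = 527.5/1000 = 0.5275 m³/s.
Cross-sectional area A = πD²/4 = π(0.4371)²/4 = 0.1501 m²; mean velocity V = Q/A = 0.5275/0.1501 = 3.515 m/s.
Reynolds number Re = ρVD/μ = 993.2 · 3.515 · 0.4371 / 0.00107 = 1.426e+06.
Re > 4000 → turbulent. Relative roughness ε/D = 1.5e-06/0.4371 = 3.43e-06. Haaland: 1/√f = -1.8 log₁₀[(3.43e-06/3.7)^1.11 + 6.9/1.426e+06] = -1.8 log₁₀[2.01e-07 + 4.84e-06] = 9.536, so f = 0.011.
Darcy-Weisbach: ΔP = f(L/D)(ρV²/2) = 0.011·(38/0.4371)·(993.2·3.515²/2) = 0.011·86.94·6137 = 5867 Pa.
Head loss h_f = ΔP/(ρg) = 5867/(993.2·9.81) = 0.6022 m.

h_f ≈ 0.6022 m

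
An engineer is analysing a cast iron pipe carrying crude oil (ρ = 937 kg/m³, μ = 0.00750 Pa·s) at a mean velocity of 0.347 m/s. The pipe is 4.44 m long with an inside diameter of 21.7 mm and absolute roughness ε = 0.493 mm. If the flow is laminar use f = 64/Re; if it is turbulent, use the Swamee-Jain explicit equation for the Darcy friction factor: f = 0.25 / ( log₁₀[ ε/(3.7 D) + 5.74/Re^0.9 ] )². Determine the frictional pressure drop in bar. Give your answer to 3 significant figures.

ΔP ≈ 0.00785 bar

Reynolds number Re = ρVD/μ = 937 · 0.347 · 0.0217 / 0.0075 = 940.7.
Re < 2300 → laminar flow, so f = 64/Re = 64/940.7 = 0.06803 (the turbulent correlation is not needed).
Darcy-Weisbach: ΔP = f(L/D)(ρV²/2) = 0.06803·(4.44/0.0217)·(937·0.347²/2) = 0.06803·204.6·56.41 = 785.2 Pa.
ΔP = 785.2 Pa = 0.00785 bar.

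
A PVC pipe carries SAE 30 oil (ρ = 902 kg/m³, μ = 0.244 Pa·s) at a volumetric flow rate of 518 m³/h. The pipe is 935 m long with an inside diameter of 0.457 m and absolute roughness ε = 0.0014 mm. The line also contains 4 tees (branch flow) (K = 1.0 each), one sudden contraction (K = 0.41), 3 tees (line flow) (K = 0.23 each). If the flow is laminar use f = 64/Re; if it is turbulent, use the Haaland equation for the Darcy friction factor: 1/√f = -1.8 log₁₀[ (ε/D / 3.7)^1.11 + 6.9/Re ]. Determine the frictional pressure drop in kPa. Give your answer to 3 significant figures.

Q = 518 m³/h = 518/3600 = 0.1439 m³/s.
Cross-sectional area A = πD²/4 = π(0.457)²/4 = 0.164 m²; mean velocity V = Q/A = 0.1439/0.164 = 0.8772 m/s.
Reynolds number Re = ρVD/μ = 902 · 0.8772 · 0.457 / 0.244 = 1482.
Re < 2300 → laminar flow, so f = 64/Re = 64/1482 = 0.04319 (the turbulent correlation is not needed).
Total minor-loss coefficient ΣK = 4·1 + 1·0.41 + 3·0.23 = 5.1.
ΔP = [f·L/D + ΣK]·(ρV²/2) = [0.04319·935/0.457 + 5.1]·(902·0.8772²/2) = [88.36 + 5.1]·347 = 3.243e+04 Pa.
ΔP = 3.243e+04 Pa = 32.4 kPa.

ΔP ≈ 32.4 kPa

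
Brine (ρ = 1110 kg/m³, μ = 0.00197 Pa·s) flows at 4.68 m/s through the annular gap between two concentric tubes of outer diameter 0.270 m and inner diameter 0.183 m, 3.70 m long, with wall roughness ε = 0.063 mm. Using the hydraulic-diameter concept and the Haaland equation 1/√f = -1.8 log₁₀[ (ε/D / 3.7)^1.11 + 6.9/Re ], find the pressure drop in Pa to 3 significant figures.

Hydraulic diameter D_h = 4A/P = D_o - D_i = 0.27 - 0.183 = 0.087 m.
Re = ρVD_h/μ = 1110·4.68·0.087/0.00197 = 2.294e+05.
ε/D_h = 6.3e-05/0.087 = 0.000724; Haaland gives 1/√f = -1.8 log₁₀[7.65e-05+3.01e-05] = 7.15, so f = 0.01956.
ΔP = f(L/D_h)(ρV²/2) = 0.01956·3.7/0.087·1.216e+04 = 1.011e+04 Pa.

ΔP ≈ 10100 Pa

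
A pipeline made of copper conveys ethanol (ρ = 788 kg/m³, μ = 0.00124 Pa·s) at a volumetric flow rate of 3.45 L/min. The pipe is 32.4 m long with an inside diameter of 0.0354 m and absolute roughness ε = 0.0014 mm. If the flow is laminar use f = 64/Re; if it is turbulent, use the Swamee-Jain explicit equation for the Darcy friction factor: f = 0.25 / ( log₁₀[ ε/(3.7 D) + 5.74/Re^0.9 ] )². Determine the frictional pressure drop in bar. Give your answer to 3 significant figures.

ΔP ≈ 5.99×10^-4 bar

Q = 3.45 L/min = 3.45/60000 = 5.75e-05 m³/s.
Cross-sectional area A = πD²/4 = π(0.0354)²/4 = 0.0009842 m²; mean velocity V = Q/A = 5.75e-05/0.0009842 = 0.05842 m/s.
Reynolds number Re = ρVD/μ = 788 · 0.05842 · 0.0354 / 0.00124 = 1314.
Re < 2300 → laminar flow, so f = 64/Re = 64/1314 = 0.0487 (the turbulent correlation is not needed).
Darcy-Weisbach: ΔP = f(L/D)(ρV²/2) = 0.0487·(32.4/0.0354)·(788·0.05842²/2) = 0.0487·915.3·1.345 = 59.94 Pa.
ΔP = 59.94 Pa = 5.99×10^-4 bar.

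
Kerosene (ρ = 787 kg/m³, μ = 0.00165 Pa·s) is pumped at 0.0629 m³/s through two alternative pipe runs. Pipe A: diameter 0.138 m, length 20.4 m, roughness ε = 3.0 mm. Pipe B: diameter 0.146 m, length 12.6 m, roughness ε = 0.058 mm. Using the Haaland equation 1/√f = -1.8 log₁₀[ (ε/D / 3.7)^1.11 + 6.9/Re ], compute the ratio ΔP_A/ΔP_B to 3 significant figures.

ΔP_A/ΔP_B ≈ 6.14

Pipe A: V = Q/A = 0.0629/0.01496 = 4.205 m/s; Re = 2.768e+05; ε/D = 0.0217; Haaland → f = 0.05046; ΔP_A = f(L/D)(ρV²/2) = 5.191e+04 Pa.
Pipe B: V = Q/A = 0.0629/0.01674 = 3.757 m/s; Re = 2.616e+05; ε/D = 0.000397; Haaland → f = 0.01764; ΔP_B = f(L/D)(ρV²/2) = 8457 Pa.
ΔP_A/ΔP_B = 5.191e+04/8457 = 6.14.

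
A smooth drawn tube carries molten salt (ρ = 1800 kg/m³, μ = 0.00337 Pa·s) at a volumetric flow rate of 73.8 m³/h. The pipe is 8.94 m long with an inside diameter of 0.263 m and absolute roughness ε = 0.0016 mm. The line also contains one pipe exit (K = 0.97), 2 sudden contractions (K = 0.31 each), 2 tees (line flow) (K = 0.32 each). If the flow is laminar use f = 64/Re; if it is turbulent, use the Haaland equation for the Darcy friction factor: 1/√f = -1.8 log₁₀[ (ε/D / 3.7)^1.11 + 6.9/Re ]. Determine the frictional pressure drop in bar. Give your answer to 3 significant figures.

ΔP ≈ 0.00375 bar

Q = 73.8 m³/h = 73.8/3600 = 0.0205 m³/s.
Cross-sectional area A = πD²/4 = π(0.263)²/4 = 0.05433 m²; mean velocity V = Q/A = 0.0205/0.05433 = 0.3774 m/s.
Reynolds number Re = ρVD/μ = 1800 · 0.3774 · 0.263 / 0.00337 = 5.301e+04.
Re > 4000 → turbulent. Relative roughness ε/D = 1.6e-06/0.263 = 6.08e-06. Haaland: 1/√f = -1.8 log₁₀[(6.08e-06/3.7)^1.11 + 6.9/5.301e+04] = -1.8 log₁₀[3.8e-07 + 0.00013] = 6.992, so f = 0.02046.
Total minor-loss coefficient ΣK = 1·0.97 + 2·0.31 + 2·0.32 = 2.23.
ΔP = [f·L/D + ΣK]·(ρV²/2) = [0.02046·8.94/0.263 + 2.23]·(1800·0.3774²/2) = [0.6954 + 2.23]·128.2 = 374.9 Pa.
ΔP = 374.9 Pa = 0.00375 bar.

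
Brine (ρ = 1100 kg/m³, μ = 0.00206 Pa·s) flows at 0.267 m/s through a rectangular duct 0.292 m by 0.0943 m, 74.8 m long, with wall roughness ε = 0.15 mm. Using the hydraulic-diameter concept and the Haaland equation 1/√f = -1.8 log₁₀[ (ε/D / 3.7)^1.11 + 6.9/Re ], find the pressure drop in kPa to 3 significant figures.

Hydraulic diameter D_h = 4A/P = 4·(0.292·0.0943)/(2·(0.292+0.0943)) = 0.1101/0.7726 = 0.1426 m.
Re = ρVD_h/μ = 1100·0.267·0.1426/0.00206 = 2.033e+04.
ε/D_h = 0.00015/0.1426 = 0.00105; Haaland gives 1/√f = -1.8 log₁₀[0.000116+0.000339] = 6.015, so f = 0.02764.
ΔP = f(L/D_h)(ρV²/2) = 0.02764·74.8/0.1426·39.21 = 568.6 Pa.
ΔP = 0.569 kPa.

ΔP ≈ 0.569 kPa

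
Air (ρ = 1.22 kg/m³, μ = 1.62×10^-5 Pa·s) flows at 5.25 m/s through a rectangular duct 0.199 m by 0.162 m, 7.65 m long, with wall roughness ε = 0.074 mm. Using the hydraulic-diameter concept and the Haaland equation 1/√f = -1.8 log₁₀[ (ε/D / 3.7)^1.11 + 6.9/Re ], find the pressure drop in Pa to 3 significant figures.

ΔP ≈ 14.9 Pa

Hydraulic diameter D_h = 4A/P = 4·(0.199·0.162)/(2·(0.199+0.162)) = 0.129/0.722 = 0.1786 m.
Re = ρVD_h/μ = 1.22·5.25·0.1786/1.62e-05 = 7.061e+04.
ε/D_h = 7.4e-05/0.1786 = 0.000414; Haaland gives 1/√f = -1.8 log₁₀[4.12e-05+9.77e-05] = 6.943, so f = 0.02074.
ΔP = f(L/D_h)(ρV²/2) = 0.02074·7.65/0.1786·16.81 = 14.94 Pa.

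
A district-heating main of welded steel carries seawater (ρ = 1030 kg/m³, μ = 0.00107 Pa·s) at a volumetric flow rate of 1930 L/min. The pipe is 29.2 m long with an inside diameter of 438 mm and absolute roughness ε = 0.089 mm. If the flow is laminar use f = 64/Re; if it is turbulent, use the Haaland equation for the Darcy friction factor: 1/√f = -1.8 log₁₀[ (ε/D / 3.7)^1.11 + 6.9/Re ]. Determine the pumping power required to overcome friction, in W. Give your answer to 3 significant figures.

P ≈ 0.961 W

Q = 1930 L/min = 1930/60000 = 0.03217 m³/s.
Cross-sectional area A = πD²/4 = π(0.438)²/4 = 0.1507 m²; mean velocity V = Q/A = 0.03217/0.1507 = 0.2135 m/s.
Reynolds number Re = ρVD/μ = 1030 · 0.2135 · 0.438 / 0.00107 = 9.001e+04.
Re > 4000 → turbulent. Relative roughness ε/D = 8.9e-05/0.438 = 0.000203. Haaland: 1/√f = -1.8 log₁₀[(0.000203/3.7)^1.11 + 6.9/9.001e+04] = -1.8 log₁₀[1.87e-05 + 7.67e-05] = 7.237, so f = 0.01909.
Darcy-Weisbach: ΔP = f(L/D)(ρV²/2) = 0.01909·(29.2/0.438)·(1030·0.2135²/2) = 0.01909·66.67·23.47 = 29.87 Pa.
Pumping power P = QΔP = 0.03217·29.87 = 0.9609 W = 0.961 W.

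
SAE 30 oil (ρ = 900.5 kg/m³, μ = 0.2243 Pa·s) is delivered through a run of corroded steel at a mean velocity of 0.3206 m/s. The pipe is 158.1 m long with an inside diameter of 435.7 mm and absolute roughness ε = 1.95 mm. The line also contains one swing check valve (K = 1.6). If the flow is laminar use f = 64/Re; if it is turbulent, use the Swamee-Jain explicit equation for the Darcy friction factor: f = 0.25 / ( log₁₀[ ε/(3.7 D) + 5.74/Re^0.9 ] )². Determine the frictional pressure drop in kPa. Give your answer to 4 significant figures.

ΔP ≈ 1.991 kPa

Reynolds number Re = ρVD/μ = 900.5 · 0.3206 · 0.4357 / 0.224 = 560.8.
Re < 2300 → laminar flow, so f = 64/Re = 64/560.8 = 0.1141 (the turbulent correlation is not needed).
Total minor-loss coefficient ΣK = 1·1.6 = 1.6.
ΔP = [f·L/D + ΣK]·(ρV²/2) = [0.1141·158.1/0.4357 + 1.6]·(900.5·0.3206²/2) = [41.41 + 1.6]·46.28 = 1991 Pa.
ΔP = 1991 Pa = 1.991 kPa.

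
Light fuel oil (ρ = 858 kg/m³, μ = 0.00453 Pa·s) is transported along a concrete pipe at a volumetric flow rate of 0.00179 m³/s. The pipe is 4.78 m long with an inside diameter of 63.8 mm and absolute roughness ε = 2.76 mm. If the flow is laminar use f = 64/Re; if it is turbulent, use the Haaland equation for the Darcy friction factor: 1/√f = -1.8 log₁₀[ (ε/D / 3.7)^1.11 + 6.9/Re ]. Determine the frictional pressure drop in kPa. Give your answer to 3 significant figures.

ΔP ≈ 0.714 kPa

Cross-sectional area A = πD²/4 = π(0.0638)²/4 = 0.003197 m²; mean velocity V = Q/A = 0.00179/0.003197 = 0.5599 m/s.
Reynolds number Re = ρVD/μ = 858 · 0.5599 · 0.0638 / 0.00453 = 6766.
Re > 4000 → turbulent. Relative roughness ε/D = 0.00276/0.0638 = 0.0433. Haaland: 1/√f = -1.8 log₁₀[(0.0433/3.7)^1.11 + 6.9/6766] = -1.8 log₁₀[0.00717 + 0.00102] = 3.756, so f = 0.07087.
Darcy-Weisbach: ΔP = f(L/D)(ρV²/2) = 0.07087·(4.78/0.0638)·(858·0.5599²/2) = 0.07087·74.92·134.5 = 714.1 Pa.
ΔP = 714.1 Pa = 0.714 kPa.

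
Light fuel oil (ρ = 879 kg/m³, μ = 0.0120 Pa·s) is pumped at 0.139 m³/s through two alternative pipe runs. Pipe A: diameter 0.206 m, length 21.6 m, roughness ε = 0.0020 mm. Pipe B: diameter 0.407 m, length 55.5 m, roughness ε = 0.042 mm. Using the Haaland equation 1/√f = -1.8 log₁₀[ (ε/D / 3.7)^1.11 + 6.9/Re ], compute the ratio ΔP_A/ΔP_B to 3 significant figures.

ΔP_A/ΔP_B ≈ 9.95

Pipe A: V = Q/A = 0.139/0.03333 = 4.171 m/s; Re = 6.293e+04; ε/D = 9.71e-06; Haaland → f = 0.01971; ΔP_A = f(L/D)(ρV²/2) = 1.58e+04 Pa.
Pipe B: V = Q/A = 0.139/0.1301 = 1.068 m/s; Re = 3.185e+04; ε/D = 0.000103; Haaland → f = 0.02321; ΔP_B = f(L/D)(ρV²/2) = 1588 Pa.
ΔP_A/ΔP_B = 1.58e+04/1588 = 9.95.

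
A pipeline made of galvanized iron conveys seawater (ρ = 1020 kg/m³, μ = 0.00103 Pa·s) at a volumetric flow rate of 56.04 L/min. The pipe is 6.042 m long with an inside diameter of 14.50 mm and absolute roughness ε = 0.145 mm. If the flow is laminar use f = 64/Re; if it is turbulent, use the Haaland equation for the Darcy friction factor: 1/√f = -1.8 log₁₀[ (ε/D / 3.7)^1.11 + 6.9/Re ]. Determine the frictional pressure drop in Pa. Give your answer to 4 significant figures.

Q = 56.04 L/min = 56.04/60000 = 0.000934 m³/s.
Cross-sectional area A = πD²/4 = π(0.0145)²/4 = 0.0001651 m²; mean velocity V = Q/A = 0.000934/0.0001651 = 5.656 m/s.
Reynolds number Re = ρVD/μ = 1020 · 5.656 · 0.0145 / 0.00103 = 8.122e+04.
Re > 4000 → turbulent. Relative roughness ε/D = 0.000145/0.0145 = 0.01. Haaland: 1/√f = -1.8 log₁₀[(0.01/3.7)^1.11 + 6.9/8.122e+04] = -1.8 log₁₀[0.00141 + 8.5e-05] = 5.086, so f = 0.03867.
Darcy-Weisbach: ΔP = f(L/D)(ρV²/2) = 0.03867·(6.042/0.0145)·(1020·5.656²/2) = 0.03867·416.7·1.632e+04 = 2.629e+05 Pa.

ΔP ≈ 262900 Pa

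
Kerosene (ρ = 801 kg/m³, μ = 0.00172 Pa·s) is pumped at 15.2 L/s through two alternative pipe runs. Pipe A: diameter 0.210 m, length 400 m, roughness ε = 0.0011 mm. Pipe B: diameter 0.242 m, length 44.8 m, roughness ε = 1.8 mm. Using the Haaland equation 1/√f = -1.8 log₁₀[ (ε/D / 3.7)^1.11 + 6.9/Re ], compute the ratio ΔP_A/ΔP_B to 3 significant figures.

ΔP_A/ΔP_B ≈ 10.8

Pipe A: V = Q/A = 0.0152/0.03464 = 0.4388 m/s; Re = 4.292e+04; ε/D = 5.24e-06; Haaland → f = 0.02145; ΔP_A = f(L/D)(ρV²/2) = 3152 Pa.
Pipe B: V = Q/A = 0.0152/0.046 = 0.3305 m/s; Re = 3.724e+04; ε/D = 0.00744; Haaland → f = 0.03618; ΔP_B = f(L/D)(ρV²/2) = 293 Pa.
ΔP_A/ΔP_B = 3152/293 = 10.8.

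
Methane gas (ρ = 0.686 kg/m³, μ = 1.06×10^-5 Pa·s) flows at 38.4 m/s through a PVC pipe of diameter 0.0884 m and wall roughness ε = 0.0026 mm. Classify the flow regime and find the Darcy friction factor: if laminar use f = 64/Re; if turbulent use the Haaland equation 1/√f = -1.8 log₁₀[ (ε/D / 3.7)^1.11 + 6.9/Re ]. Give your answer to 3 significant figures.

Re = ρVD/μ = 0.686·38.4·0.0884/1.06e-05 = 2.197e+05.
Re > 4000 → turbulent. ε/D = 2.6e-06/0.0884 = 2.94e-05; Haaland: 1/√f = -1.8 log₁₀[2.18e-06 + 3.14e-05] = 8.053, so f = 0.01542.

f ≈ 0.0154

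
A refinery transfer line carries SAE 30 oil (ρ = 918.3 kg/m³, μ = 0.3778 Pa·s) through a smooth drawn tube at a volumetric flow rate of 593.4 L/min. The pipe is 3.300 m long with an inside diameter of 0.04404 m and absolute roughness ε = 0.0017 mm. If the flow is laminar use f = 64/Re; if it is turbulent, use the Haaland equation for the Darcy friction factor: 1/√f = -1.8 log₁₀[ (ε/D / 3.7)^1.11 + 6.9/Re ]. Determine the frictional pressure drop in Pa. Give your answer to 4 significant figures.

ΔP ≈ 133500 Pa

Q = 593.4 L/min = 593.4/60000 = 0.00989 m³/s.
Cross-sectional area A = πD²/4 = π(0.04404)²/4 = 0.001523 m²; mean velocity V = Q/A = 0.00989/0.001523 = 6.492 m/s.
Reynolds number Re = ρVD/μ = 918.3 · 6.492 · 0.04404 / 0.378 = 695.
Re < 2300 → laminar flow, so f = 64/Re = 64/695 = 0.09209 (the turbulent correlation is not needed).
Darcy-Weisbach: ΔP = f(L/D)(ρV²/2) = 0.09209·(3.3/0.04404)·(918.3·6.492²/2) = 0.09209·74.93·1.935e+04 = 1.335e+05 Pa.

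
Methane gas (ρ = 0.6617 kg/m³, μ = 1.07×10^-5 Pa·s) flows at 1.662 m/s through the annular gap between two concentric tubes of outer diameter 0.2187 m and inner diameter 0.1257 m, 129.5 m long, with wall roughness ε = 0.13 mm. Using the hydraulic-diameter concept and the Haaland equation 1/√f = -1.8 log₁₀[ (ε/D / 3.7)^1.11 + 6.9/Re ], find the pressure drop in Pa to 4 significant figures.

ΔP ≈ 42.08 Pa

Hydraulic diameter D_h = 4A/P = D_o - D_i = 0.2187 - 0.1257 = 0.093 m.
Re = ρVD_h/μ = 0.6617·1.662·0.093/1.07e-05 = 9559.
ε/D_h = 0.00013/0.093 = 0.0014; Haaland gives 1/√f = -1.8 log₁₀[0.000159+0.000722] = 5.499, so f = 0.03307.
ΔP = f(L/D_h)(ρV²/2) = 0.03307·129.5/0.093·0.9139 = 42.08 Pa.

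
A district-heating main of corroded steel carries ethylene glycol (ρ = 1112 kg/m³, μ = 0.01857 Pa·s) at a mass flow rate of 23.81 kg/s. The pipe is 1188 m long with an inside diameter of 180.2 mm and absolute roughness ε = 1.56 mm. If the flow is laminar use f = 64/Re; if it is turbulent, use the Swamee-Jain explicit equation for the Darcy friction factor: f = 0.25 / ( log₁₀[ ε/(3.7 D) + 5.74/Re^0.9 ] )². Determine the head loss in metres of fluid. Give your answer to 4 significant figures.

A = πD²/4 = π(0.1802)²/4 = 0.0255 m²; mean velocity V = ṁ/(ρA) = 23.81/(1112 · 0.0255) = 0.8396 m/s.
Reynolds number Re = ρVD/μ = 1112 · 0.8396 · 0.1802 / 0.0186 = 9059.
Re > 4000 → turbulent. Relative roughness ε/D = 0.00156/0.1802 = 0.00866. Swamee-Jain: f = 0.25/(log₁₀[0.00866/3.7 + 5.74/9059^0.9])² = 0.25/(log₁₀[0.00234 + 0.00158])² = 0.25/(-2.407)² = 0.04314.
Darcy-Weisbach: ΔP = f(L/D)(ρV²/2) = 0.04314·(1188/0.1802)·(1112·0.8396²/2) = 0.04314·6593·391.9 = 1.115e+05 Pa.
Head loss h_f = ΔP/(ρg) = 1.115e+05/(1112·9.81) = 10.22 m.

h_f ≈ 10.22 m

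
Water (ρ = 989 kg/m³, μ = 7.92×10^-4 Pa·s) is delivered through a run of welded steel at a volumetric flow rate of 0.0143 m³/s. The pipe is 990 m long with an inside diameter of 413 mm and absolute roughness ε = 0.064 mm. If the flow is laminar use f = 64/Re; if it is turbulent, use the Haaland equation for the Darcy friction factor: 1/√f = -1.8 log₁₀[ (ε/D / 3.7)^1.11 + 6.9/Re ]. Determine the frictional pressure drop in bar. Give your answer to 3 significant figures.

Cross-sectional area A = πD²/4 = π(0.413)²/4 = 0.134 m²; mean velocity V = Q/A = 0.0143/0.134 = 0.1067 m/s.
Reynolds number Re = ρVD/μ = 989 · 0.1067 · 0.413 / 0.000792 = 5.505e+04.
Re > 4000 → turbulent. Relative roughness ε/D = 6.4e-05/0.413 = 0.000155. Haaland: 1/√f = -1.8 log₁₀[(0.000155/3.7)^1.11 + 6.9/5.505e+04] = -1.8 log₁₀[1.38e-05 + 0.000125] = 6.942, so f = 0.02075.
Darcy-Weisbach: ΔP = f(L/D)(ρV²/2) = 0.02075·(990/0.413)·(989·0.1067²/2) = 0.02075·2397·5.635 = 280.3 Pa.
ΔP = 280.3 Pa = 0.00280 bar.

ΔP ≈ 0.00280 bar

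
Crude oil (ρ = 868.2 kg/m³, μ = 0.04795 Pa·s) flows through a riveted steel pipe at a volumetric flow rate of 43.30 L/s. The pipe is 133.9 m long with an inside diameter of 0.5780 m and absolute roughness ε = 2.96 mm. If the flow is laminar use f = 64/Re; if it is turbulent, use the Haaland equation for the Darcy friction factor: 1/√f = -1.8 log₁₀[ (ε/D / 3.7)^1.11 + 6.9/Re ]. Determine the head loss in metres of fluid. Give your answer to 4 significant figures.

h_f ≈ 0.01192 m

Q = 43.30 L/s = 43.30/1000 = 0.0433 m³/s.
Cross-sectional area A = πD²/4 = π(0.578)²/4 = 0.2624 m²; mean velocity V = Q/A = 0.0433/0.2624 = 0.165 m/s.
Reynolds number Re = ρVD/μ = 868.2 · 0.165 · 0.578 / 0.0479 = 1727.
Re < 2300 → laminar flow, so f = 64/Re = 64/1727 = 0.03706 (the turbulent correlation is not needed).
Darcy-Weisbach: ΔP = f(L/D)(ρV²/2) = 0.03706·(133.9/0.578)·(868.2·0.165²/2) = 0.03706·231.7·11.82 = 101.5 Pa.
Head loss h_f = ΔP/(ρg) = 101.5/(868.2·9.81) = 0.01192 m.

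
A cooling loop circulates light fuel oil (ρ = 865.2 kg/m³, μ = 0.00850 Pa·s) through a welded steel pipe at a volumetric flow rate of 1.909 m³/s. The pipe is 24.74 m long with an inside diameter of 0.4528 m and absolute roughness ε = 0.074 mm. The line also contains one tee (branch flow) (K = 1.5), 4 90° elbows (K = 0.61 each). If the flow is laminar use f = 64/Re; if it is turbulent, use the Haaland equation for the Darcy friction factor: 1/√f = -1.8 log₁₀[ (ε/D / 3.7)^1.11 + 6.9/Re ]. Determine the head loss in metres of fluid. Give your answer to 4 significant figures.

Cross-sectional area A = πD²/4 = π(0.4528)²/4 = 0.161 m²; mean velocity V = Q/A = 1.909/0.161 = 11.86 m/s.
Reynolds number Re = ρVD/μ = 865.2 · 11.86 · 0.4528 / 0.0085 = 5.464e+05.
Re > 4000 → turbulent. Relative roughness ε/D = 7.4e-05/0.4528 = 0.000163. Haaland: 1/√f = -1.8 log₁₀[(0.000163/3.7)^1.11 + 6.9/5.464e+05] = -1.8 log₁₀[1.47e-05 + 1.26e-05] = 8.215, so f = 0.01482.
Total minor-loss coefficient ΣK = 1·1.5 + 4·0.61 = 3.94.
ΔP = [f·L/D + ΣK]·(ρV²/2) = [0.01482·24.74/0.4528 + 3.94]·(865.2·11.86²/2) = [0.8096 + 3.94]·6.08e+04 = 2.888e+05 Pa.
Head loss h_f = ΔP/(ρg) = 2.888e+05/(865.2·9.81) = 34.02 m.

h_f ≈ 34.02 m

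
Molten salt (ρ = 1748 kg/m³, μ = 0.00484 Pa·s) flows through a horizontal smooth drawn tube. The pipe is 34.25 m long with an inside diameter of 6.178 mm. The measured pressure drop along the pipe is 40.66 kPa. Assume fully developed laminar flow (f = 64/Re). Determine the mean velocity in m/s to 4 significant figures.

For laminar flow, f = 64/Re with Re = ρVD/μ, so Darcy-Weisbach reduces to ΔP = 32μLV/D². Solving for V: V = ΔP·D²/(32μL) = 4.066e+04·(0.006178)²/(32·0.00484·34.25) = 0.2926 m/s.
Check: Re = ρVD/μ = 1748·0.2926·0.006178/0.00484 = 652.8 < 2300, so the laminar assumption holds.

V ≈ 0.2926 m/s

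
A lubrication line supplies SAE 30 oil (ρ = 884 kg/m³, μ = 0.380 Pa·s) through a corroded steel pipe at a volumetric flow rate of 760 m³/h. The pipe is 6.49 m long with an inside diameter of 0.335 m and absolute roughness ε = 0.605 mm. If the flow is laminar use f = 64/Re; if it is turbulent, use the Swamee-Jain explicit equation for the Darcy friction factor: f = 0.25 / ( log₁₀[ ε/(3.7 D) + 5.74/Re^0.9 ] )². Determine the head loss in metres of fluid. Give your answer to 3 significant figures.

h_f ≈ 0.194 m

Q = 760 m³/h = 760/3600 = 0.2111 m³/s.
Cross-sectional area A = πD²/4 = π(0.335)²/4 = 0.08814 m²; mean velocity V = Q/A = 0.2111/0.08814 = 2.395 m/s.
Reynolds number Re = ρVD/μ = 884 · 2.395 · 0.335 / 0.38 = 1867.
Re < 2300 → laminar flow, so f = 64/Re = 64/1867 = 0.03429 (the turbulent correlation is not needed).
Darcy-Weisbach: ΔP = f(L/D)(ρV²/2) = 0.03429·(6.49/0.335)·(884·2.395²/2) = 0.03429·19.37·2536 = 1684 Pa.
Head loss h_f = ΔP/(ρg) = 1684/(884·9.81) = 0.194 m.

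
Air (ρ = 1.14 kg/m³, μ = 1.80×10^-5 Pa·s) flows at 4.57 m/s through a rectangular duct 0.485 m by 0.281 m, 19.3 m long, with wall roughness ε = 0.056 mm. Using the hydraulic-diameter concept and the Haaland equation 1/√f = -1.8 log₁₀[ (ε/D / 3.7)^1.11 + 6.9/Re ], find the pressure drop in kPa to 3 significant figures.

ΔP ≈ 0.0119 kPa

Hydraulic diameter D_h = 4A/P = 4·(0.485·0.281)/(2·(0.485+0.281)) = 0.5451/1.532 = 0.3558 m.
Re = ρVD_h/μ = 1.14·4.57·0.3558/1.8e-05 = 1.03e+05.
ε/D_h = 5.6e-05/0.3558 = 0.000157; Haaland gives 1/√f = -1.8 log₁₀[1.41e-05+6.7e-05] = 7.364, so f = 0.01844.
ΔP = f(L/D_h)(ρV²/2) = 0.01844·19.3/0.3558·11.9 = 11.91 Pa.
ΔP = 0.0119 kPa.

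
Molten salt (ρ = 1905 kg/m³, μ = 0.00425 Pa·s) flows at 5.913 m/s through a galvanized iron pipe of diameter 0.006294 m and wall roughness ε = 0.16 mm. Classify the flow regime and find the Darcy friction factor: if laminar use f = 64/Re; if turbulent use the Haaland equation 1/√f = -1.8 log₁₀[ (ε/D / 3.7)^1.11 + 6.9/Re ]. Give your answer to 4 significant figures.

Re = ρVD/μ = 1905·5.913·0.006294/0.00425 = 1.668e+04.
Re > 4000 → turbulent. ε/D = 0.00016/0.006294 = 0.0254; Haaland: 1/√f = -1.8 log₁₀[0.00397 + 0.000414] = 4.244, so f = 0.05551.

f ≈ 0.05551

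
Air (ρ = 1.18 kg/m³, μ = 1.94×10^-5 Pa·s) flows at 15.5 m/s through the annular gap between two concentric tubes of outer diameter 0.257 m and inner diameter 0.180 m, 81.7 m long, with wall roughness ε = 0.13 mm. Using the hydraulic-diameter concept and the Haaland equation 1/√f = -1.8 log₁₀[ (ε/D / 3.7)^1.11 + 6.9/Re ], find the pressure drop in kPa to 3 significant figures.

Hydraulic diameter D_h = 4A/P = D_o - D_i = 0.257 - 0.18 = 0.077 m.
Re = ρVD_h/μ = 1.18·15.5·0.077/1.94e-05 = 7.259e+04.
ε/D_h = 0.00013/0.077 = 0.00169; Haaland gives 1/√f = -1.8 log₁₀[0.000196+9.5e-05] = 6.365, so f = 0.02468.
ΔP = f(L/D_h)(ρV²/2) = 0.02468·81.7/0.077·141.7 = 3712 Pa.
ΔP = 3.71 kPa.

ΔP ≈ 3.71 kPa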